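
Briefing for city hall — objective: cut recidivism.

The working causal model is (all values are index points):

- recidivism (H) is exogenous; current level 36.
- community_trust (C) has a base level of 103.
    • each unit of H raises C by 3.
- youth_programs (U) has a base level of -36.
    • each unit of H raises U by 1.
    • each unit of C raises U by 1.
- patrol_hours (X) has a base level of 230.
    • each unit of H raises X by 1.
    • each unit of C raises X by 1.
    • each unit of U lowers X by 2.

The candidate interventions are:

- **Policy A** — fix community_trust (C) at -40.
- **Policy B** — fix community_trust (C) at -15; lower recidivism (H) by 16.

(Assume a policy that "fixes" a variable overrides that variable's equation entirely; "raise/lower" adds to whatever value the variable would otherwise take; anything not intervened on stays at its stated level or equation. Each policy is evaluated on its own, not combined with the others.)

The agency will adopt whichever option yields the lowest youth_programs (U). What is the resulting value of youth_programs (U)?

Policy A (C := -40):
  H = 36
  C = -40
  U = -36 + 36 + (-40) = -40
Policy B (C := -15, H − 16):
  H = 36 − 16 = 20
  C = -15
  U = -36 + 20 + (-15) = -31
Comparing — Policy A: U=-40, Policy B: U=-31. Lowest is -40 (Policy A).

-40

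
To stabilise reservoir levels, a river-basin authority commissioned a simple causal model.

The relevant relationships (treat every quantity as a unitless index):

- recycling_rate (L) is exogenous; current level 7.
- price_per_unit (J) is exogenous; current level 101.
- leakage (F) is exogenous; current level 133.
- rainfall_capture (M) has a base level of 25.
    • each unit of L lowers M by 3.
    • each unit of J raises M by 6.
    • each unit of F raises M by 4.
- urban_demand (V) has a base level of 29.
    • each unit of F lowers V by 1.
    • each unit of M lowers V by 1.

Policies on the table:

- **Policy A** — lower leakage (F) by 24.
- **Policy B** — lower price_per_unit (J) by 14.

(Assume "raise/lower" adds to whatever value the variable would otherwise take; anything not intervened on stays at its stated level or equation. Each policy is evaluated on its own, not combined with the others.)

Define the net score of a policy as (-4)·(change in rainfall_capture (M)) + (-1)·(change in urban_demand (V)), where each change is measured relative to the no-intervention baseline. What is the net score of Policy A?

Baseline:
  L = 7
  J = 101
  F = 133
  M = 25 − 3·7 + 6·101 + 4·133 = 1142
  V = 29 − 133 − 1142 = -1246
Policy A (F − 24):
  L = 7
  J = 101
  F = 133 − 24 = 109
  M = 25 − 3·7 + 6·101 + 4·109 = 1046
  V = 29 − 109 − 1046 = -1126
ΔM = 1046 − 1142 = -96; ΔV = -1126 − (-1246) = 120
Score = (-4)·(-96) + (-1)·120 = 264

264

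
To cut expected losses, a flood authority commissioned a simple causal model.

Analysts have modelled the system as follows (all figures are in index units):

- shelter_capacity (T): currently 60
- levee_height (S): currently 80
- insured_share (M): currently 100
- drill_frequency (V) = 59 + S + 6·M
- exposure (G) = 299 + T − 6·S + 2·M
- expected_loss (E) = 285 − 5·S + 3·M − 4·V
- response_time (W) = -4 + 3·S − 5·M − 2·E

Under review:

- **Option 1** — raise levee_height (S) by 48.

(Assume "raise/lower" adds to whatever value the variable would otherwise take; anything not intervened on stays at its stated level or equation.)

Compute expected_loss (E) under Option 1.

-3203

Option 1 (S + 48):
  S = 80 + 48 = 128
  M = 100
  V = 59 + 128 + 6·100 = 787
  E = 285 − 5·128 + 3·100 − 4·787 = -3203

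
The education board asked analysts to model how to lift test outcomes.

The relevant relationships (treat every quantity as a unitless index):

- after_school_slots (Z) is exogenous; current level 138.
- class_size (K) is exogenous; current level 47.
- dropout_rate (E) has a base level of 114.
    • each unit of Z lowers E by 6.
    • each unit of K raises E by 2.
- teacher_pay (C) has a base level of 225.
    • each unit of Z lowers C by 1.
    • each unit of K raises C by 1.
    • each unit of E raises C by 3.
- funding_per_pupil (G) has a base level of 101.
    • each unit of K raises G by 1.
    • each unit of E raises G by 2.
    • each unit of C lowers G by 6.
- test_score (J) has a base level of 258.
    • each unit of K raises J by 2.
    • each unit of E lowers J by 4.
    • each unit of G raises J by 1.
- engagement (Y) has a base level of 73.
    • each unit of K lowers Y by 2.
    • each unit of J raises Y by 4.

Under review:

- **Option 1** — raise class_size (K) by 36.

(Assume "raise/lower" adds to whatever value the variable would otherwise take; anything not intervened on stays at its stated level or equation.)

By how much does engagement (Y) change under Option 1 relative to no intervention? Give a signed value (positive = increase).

Baseline:
  Z = 138
  K = 47
  E = 114 − 6·138 + 2·47 = -620
  C = 225 − 138 + 47 + 3·(-620) = -1726
  G = 101 + 47 + 2·(-620) − 6·(-1726) = 9264
  J = 258 + 2·47 − 4·(-620) + 9264 = 12096
  Y = 73 − 2·47 + 4·12096 = 48363
Option 1 (K + 36):
  Z = 138
  K = 47 + 36 = 83
  E = 114 − 6·138 + 2·83 = -548
  C = 225 − 138 + 83 + 3·(-548) = -1474
  G = 101 + 83 + 2·(-548) − 6·(-1474) = 7932
  J = 258 + 2·83 − 4·(-548) + 7932 = 10548
  Y = 73 − 2·83 + 4·10548 = 42099
Change in Y: 42099 − 48363 = -6264

-6264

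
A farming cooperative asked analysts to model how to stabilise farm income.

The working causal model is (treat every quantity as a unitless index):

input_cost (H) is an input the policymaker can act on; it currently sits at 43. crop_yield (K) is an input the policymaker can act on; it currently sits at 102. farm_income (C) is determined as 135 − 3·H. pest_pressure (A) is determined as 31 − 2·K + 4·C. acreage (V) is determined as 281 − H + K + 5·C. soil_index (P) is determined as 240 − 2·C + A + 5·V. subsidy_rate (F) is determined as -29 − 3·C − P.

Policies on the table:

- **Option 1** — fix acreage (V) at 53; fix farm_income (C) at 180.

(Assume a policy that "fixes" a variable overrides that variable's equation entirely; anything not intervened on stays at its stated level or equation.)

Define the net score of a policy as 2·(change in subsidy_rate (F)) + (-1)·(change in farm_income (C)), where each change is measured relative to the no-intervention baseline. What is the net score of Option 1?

1256

Baseline:
  H = 43
  K = 102
  C = 135 − 3·43 = 6
  A = 31 − 2·102 + 4·6 = -149
  V = 281 − 43 + 102 + 5·6 = 370
  P = 240 − 2·6 + (-149) + 5·370 = 1929
  F = -29 − 3·6 − 1929 = -1976
Option 1 (V := 53, C := 180):
  H = 43
  K = 102
  C = 180
  A = 31 − 2·102 + 4·180 = 547
  V = 53
  P = 240 − 2·180 + 547 + 5·53 = 692
  F = -29 − 3·180 − 692 = -1261
ΔF = -1261 − (-1976) = 715; ΔC = 180 − 6 = 174
Score = 2·715 + (-1)·174 = 1256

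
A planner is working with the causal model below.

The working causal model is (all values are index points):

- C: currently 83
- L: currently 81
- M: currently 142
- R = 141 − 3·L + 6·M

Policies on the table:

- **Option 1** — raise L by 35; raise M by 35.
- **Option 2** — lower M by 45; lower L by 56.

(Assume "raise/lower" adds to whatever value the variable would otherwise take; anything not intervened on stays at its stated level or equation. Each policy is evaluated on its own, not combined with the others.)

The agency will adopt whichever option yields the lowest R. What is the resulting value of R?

648

Option 1 (L + 35, M + 35):
  L = 81 + 35 = 116
  M = 142 + 35 = 177
  R = 141 − 3·116 + 6·177 = 855
Option 2 (M − 45, L − 56):
  L = 81 − 56 = 25
  M = 142 − 45 = 97
  R = 141 − 3·25 + 6·97 = 648
Comparing — Option 1: R=855, Option 2: R=648. Lowest is 648 (Option 2).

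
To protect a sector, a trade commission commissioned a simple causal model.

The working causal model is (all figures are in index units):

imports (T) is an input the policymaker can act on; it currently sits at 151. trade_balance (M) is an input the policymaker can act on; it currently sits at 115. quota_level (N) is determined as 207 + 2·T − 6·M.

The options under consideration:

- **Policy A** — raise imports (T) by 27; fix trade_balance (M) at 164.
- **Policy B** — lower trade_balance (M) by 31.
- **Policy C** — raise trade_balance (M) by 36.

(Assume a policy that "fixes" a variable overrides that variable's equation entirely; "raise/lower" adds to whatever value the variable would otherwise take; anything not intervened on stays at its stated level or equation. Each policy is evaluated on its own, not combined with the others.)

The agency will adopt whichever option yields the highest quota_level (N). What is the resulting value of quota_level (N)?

Policy A (T + 27, M := 164):
  T = 151 + 27 = 178
  M = 164
  N = 207 + 2·178 − 6·164 = -421
Policy B (M − 31):
  T = 151
  M = 115 − 31 = 84
  N = 207 + 2·151 − 6·84 = 5
Policy C (M + 36):
  T = 151
  M = 115 + 36 = 151
  N = 207 + 2·151 − 6·151 = -397
Comparing — Policy A: N=-421, Policy B: N=5, Policy C: N=-397. Highest is 5 (Policy B).

5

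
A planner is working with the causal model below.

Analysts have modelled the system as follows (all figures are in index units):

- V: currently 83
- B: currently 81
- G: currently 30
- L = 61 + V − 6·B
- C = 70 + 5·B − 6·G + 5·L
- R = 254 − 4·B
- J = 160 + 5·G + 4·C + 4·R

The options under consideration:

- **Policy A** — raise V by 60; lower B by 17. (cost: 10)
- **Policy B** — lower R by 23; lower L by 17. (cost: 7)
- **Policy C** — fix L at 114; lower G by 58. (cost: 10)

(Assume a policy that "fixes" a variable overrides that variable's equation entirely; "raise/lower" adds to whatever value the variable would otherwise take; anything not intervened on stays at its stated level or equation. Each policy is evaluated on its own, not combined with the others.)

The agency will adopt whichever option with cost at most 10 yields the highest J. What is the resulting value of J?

Policy A (V + 60, B − 17):
  V = 83 + 60 = 143
  B = 81 − 17 = 64
  G = 30
  L = 61 + 143 − 6·64 = -180
  C = 70 + 5·64 − 6·30 + 5·(-180) = -690
  R = 254 − 4·64 = -2
  J = 160 + 5·30 + 4·(-690) + 4·(-2) = -2458
Policy B (R − 23, L − 17):
  V = 83
  B = 81
  G = 30
  L = 61 + 83 − 6·81 (−17 from intervention) = -359
  C = 70 + 5·81 − 6·30 + 5·(-359) = -1500
  R = 254 − 4·81 (−23 from intervention) = -93
  J = 160 + 5·30 + 4·(-1500) + 4·(-93) = -6062
Policy C (L := 114, G − 58):
  V = 83
  B = 81
  G = 30 − 58 = -28
  L = 114
  C = 70 + 5·81 − 6·(-28) + 5·114 = 1213
  R = 254 − 4·81 = -70
  J = 160 + 5·(-28) + 4·1213 + 4·(-70) = 4592
Comparing — Policy A: J=-2458, Policy B: J=-6062, Policy C: J=4592. Highest is 4592 (Policy C).

4592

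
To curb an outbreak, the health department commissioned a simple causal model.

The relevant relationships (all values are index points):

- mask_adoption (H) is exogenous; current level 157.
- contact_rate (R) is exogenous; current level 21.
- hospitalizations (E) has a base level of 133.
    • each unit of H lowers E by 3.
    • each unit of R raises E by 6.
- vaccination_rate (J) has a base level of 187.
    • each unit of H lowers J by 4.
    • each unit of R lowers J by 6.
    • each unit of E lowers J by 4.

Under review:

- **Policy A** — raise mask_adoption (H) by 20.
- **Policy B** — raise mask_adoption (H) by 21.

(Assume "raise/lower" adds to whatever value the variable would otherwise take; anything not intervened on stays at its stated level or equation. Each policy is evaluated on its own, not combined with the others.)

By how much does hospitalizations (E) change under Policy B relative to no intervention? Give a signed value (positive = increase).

Baseline:
  H = 157
  R = 21
  E = 133 − 3·157 + 6·21 = -212
Policy B (H + 21):
  H = 157 + 21 = 178
  R = 21
  E = 133 − 3·178 + 6·21 = -275
Change in E: -275 − (-212) = -63

-63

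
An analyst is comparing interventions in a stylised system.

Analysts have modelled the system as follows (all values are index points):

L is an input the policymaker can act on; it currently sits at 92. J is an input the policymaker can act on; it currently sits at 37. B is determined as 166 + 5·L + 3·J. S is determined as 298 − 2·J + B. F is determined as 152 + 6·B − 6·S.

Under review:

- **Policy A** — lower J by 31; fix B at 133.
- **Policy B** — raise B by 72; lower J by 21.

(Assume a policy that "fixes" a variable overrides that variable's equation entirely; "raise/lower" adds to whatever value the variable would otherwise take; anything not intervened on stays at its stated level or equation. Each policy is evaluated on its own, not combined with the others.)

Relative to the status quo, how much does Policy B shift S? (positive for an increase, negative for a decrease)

Baseline:
  L = 92
  J = 37
  B = 166 + 5·92 + 3·37 = 737
  S = 298 − 2·37 + 737 = 961
Policy B (B + 72, J − 21):
  L = 92
  J = 37 − 21 = 16
  B = 166 + 5·92 + 3·16 (+72 from intervention) = 746
  S = 298 − 2·16 + 746 = 1012
Change in S: 1012 − 961 = 51

51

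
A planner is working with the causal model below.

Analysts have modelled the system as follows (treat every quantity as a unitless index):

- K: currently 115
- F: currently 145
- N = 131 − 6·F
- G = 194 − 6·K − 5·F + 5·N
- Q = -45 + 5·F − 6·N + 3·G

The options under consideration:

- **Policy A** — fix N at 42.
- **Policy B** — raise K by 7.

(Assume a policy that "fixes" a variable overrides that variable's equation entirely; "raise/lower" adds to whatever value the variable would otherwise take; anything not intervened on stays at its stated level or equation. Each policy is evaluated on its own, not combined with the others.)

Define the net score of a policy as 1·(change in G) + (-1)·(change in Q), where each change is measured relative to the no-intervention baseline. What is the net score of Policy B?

Baseline:
  K = 115
  F = 145
  N = 131 − 6·145 = -739
  G = 194 − 6·115 − 5·145 + 5·(-739) = -4916
  Q = -45 + 5·145 − 6·(-739) + 3·(-4916) = -9634
Policy B (K + 7):
  K = 115 + 7 = 122
  F = 145
  N = 131 − 6·145 = -739
  G = 194 − 6·122 − 5·145 + 5·(-739) = -4958
  Q = -45 + 5·145 − 6·(-739) + 3·(-4958) = -9760
ΔG = -4958 − (-4916) = -42; ΔQ = -9760 − (-9634) = -126
Score = 1·(-42) + (-1)·(-126) = 84

84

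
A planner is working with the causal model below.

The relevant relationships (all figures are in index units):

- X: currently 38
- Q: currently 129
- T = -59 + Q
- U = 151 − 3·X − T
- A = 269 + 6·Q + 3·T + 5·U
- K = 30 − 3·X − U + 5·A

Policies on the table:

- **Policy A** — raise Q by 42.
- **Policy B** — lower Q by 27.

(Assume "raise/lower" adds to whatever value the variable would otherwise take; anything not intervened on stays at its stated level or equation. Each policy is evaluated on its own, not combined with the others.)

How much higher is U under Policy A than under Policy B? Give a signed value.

-69

Policy A (Q + 42):
  X = 38
  Q = 129 + 42 = 171
  T = -59 + 171 = 112
  U = 151 − 3·38 − 112 = -75
Policy B (Q − 27):
  X = 38
  Q = 129 − 27 = 102
  T = -59 + 102 = 43
  U = 151 − 3·38 − 43 = -6
U: -75 − (-6) = -69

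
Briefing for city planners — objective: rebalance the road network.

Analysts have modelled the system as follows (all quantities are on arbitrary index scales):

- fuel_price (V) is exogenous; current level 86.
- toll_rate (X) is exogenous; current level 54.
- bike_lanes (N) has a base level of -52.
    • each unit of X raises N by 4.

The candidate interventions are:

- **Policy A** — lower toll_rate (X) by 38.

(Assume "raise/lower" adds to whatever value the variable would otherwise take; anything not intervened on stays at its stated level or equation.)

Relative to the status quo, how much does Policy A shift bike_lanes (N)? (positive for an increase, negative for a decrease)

-152

Baseline:
  X = 54
  N = -52 + 4·54 = 164
Policy A (X − 38):
  X = 54 − 38 = 16
  N = -52 + 4·16 = 12
Change in N: 12 − 164 = -152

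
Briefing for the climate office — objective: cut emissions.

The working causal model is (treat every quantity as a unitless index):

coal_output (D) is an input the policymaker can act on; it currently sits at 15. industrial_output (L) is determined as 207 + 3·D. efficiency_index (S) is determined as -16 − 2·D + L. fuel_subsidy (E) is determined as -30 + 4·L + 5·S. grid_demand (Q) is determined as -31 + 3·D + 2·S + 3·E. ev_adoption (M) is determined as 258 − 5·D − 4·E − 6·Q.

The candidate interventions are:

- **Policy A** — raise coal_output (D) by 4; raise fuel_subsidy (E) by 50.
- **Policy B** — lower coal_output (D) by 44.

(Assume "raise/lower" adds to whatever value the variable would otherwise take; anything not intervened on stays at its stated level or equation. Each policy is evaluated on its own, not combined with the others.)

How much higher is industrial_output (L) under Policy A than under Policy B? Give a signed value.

Policy A (D + 4, E + 50):
  D = 15 + 4 = 19
  L = 207 + 3·19 = 264
Policy B (D − 44):
  D = 15 − 44 = -29
  L = 207 + 3·(-29) = 120
L: 264 − 120 = 144

144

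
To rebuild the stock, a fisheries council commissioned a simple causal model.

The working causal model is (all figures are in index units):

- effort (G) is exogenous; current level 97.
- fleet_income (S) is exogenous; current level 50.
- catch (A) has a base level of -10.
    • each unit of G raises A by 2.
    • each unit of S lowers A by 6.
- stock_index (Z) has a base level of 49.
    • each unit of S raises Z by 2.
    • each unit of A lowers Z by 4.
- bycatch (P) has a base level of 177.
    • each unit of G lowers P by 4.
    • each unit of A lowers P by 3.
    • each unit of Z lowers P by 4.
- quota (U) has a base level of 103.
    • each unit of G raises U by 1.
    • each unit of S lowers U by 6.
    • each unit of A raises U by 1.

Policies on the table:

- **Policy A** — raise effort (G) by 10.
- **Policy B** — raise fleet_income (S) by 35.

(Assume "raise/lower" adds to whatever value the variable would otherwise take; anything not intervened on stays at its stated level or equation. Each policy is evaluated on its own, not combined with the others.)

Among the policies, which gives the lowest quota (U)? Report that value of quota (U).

Policy A (G + 10):
  G = 97 + 10 = 107
  S = 50
  A = -10 + 2·107 − 6·50 = -96
  U = 103 + 107 − 6·50 + (-96) = -186
Policy B (S + 35):
  G = 97
  S = 50 + 35 = 85
  A = -10 + 2·97 − 6·85 = -326
  U = 103 + 97 − 6·85 + (-326) = -636
Comparing — Policy A: U=-186, Policy B: U=-636. Lowest is -636 (Policy B).

-636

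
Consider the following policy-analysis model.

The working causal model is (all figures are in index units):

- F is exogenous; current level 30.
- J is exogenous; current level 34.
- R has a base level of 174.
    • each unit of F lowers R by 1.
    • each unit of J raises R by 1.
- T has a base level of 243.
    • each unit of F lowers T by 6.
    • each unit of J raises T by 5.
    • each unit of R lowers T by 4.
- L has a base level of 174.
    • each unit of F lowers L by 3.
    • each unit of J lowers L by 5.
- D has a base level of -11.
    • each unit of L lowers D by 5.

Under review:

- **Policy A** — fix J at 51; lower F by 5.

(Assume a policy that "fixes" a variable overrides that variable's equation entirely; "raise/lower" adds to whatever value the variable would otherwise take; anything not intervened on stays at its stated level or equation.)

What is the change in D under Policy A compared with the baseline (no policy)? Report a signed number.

350

Baseline:
  F = 30
  J = 34
  L = 174 − 3·30 − 5·34 = -86
  D = -11 − 5·(-86) = 419
Policy A (J := 51, F − 5):
  F = 30 − 5 = 25
  J = 51
  L = 174 − 3·25 − 5·51 = -156
  D = -11 − 5·(-156) = 769
Change in D: 769 − 419 = 350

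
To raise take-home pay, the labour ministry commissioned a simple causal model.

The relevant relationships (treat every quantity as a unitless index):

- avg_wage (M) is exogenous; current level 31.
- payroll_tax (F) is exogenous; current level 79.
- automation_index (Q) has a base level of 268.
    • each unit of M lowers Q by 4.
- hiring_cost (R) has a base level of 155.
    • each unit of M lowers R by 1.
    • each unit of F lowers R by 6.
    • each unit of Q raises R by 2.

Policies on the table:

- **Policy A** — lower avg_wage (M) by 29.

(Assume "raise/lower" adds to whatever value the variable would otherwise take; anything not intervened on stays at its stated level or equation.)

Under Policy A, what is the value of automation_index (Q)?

Policy A (M − 29):
  M = 31 − 29 = 2
  Q = 268 − 4·2 = 260

260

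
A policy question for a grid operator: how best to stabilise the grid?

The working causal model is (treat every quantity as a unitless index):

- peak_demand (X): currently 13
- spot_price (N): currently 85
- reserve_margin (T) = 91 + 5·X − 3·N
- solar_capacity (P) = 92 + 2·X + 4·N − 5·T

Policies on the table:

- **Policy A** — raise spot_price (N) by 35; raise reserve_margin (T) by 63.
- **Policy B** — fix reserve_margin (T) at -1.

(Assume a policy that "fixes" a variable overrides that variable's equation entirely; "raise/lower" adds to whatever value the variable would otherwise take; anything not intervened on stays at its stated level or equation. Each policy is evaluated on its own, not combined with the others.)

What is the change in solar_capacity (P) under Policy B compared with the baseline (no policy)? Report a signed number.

-490

Baseline:
  X = 13
  N = 85
  T = 91 + 5·13 − 3·85 = -99
  P = 92 + 2·13 + 4·85 − 5·(-99) = 953
Policy B (T := -1):
  X = 13
  N = 85
  T = -1
  P = 92 + 2·13 + 4·85 − 5·(-1) = 463
Change in P: 463 − 953 = -490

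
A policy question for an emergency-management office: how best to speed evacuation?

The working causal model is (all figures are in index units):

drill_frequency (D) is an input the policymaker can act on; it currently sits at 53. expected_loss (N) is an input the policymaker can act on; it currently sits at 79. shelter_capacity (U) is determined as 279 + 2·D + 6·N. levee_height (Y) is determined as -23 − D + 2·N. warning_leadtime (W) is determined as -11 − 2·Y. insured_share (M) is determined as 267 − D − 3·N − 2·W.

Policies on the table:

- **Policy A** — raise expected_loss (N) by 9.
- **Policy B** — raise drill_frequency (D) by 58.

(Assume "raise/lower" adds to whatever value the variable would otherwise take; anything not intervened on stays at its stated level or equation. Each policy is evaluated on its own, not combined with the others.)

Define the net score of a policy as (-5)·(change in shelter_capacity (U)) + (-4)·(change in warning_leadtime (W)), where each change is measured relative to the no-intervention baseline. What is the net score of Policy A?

Baseline:
  D = 53
  N = 79
  U = 279 + 2·53 + 6·79 = 859
  Y = -23 − 53 + 2·79 = 82
  W = -11 − 2·82 = -175
Policy A (N + 9):
  D = 53
  N = 79 + 9 = 88
  U = 279 + 2·53 + 6·88 = 913
  Y = -23 − 53 + 2·88 = 100
  W = -11 − 2·100 = -211
ΔU = 913 − 859 = 54; ΔW = -211 − (-175) = -36
Score = (-5)·54 + (-4)·(-36) = -126

-126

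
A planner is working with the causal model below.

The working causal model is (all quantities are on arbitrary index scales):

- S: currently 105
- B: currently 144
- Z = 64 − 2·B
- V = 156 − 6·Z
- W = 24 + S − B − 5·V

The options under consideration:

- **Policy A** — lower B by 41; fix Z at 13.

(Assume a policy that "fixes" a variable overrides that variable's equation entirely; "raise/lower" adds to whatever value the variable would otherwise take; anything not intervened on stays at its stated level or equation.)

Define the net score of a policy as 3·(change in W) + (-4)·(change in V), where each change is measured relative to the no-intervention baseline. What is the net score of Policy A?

27141

Baseline:
  S = 105
  B = 144
  Z = 64 − 2·144 = -224
  V = 156 − 6·(-224) = 1500
  W = 24 + 105 − 144 − 5·1500 = -7515
Policy A (B − 41, Z := 13):
  S = 105
  B = 144 − 41 = 103
  Z = 13
  V = 156 − 6·13 = 78
  W = 24 + 105 − 103 − 5·78 = -364
ΔW = -364 − (-7515) = 7151; ΔV = 78 − 1500 = -1422
Score = 3·7151 + (-4)·(-1422) = 27141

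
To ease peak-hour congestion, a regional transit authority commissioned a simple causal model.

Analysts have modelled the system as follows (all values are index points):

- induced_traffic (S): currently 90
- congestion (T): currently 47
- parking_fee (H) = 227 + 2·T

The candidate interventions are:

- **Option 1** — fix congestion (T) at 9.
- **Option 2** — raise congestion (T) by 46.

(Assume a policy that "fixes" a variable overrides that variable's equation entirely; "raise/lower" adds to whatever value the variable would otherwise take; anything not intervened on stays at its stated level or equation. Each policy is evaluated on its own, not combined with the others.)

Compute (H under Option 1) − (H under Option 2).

-168

Option 1 (T := 9):
  T = 9
  H = 227 + 2·9 = 245
Option 2 (T + 46):
  T = 47 + 46 = 93
  H = 227 + 2·93 = 413
H: 245 − 413 = -168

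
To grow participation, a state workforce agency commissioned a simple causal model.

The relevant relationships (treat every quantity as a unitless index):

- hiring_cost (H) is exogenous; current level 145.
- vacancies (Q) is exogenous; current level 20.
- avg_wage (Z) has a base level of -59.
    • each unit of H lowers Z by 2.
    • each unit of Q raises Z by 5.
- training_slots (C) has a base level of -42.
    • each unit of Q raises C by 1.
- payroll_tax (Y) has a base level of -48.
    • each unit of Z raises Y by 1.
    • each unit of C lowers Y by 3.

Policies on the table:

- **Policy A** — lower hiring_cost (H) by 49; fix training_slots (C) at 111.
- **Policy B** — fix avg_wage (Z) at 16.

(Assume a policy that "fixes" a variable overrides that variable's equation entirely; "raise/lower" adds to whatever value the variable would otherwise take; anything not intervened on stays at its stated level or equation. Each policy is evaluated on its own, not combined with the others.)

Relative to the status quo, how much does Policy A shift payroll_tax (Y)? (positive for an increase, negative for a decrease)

Baseline:
  H = 145
  Q = 20
  Z = -59 − 2·145 + 5·20 = -249
  C = -42 + 20 = -22
  Y = -48 + (-249) − 3·(-22) = -231
Policy A (H − 49, C := 111):
  H = 145 − 49 = 96
  Q = 20
  Z = -59 − 2·96 + 5·20 = -151
  C = 111
  Y = -48 + (-151) − 3·111 = -532
Change in Y: -532 − (-231) = -301

-301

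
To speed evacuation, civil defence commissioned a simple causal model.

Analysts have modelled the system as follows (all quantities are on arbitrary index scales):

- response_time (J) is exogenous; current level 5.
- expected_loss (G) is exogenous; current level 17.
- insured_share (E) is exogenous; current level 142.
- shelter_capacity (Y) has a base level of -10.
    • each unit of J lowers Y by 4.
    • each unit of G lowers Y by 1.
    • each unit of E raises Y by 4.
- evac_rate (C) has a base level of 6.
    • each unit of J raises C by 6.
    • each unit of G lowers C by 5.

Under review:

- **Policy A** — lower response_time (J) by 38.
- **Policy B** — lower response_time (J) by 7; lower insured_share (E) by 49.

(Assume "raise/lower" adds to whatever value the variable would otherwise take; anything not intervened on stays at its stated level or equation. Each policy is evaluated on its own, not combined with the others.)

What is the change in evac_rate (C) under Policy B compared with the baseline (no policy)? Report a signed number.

Baseline:
  J = 5
  G = 17
  C = 6 + 6·5 − 5·17 = -49
Policy B (J − 7, E − 49):
  J = 5 − 7 = -2
  G = 17
  C = 6 + 6·(-2) − 5·17 = -91
Change in C: -91 − (-49) = -42

-42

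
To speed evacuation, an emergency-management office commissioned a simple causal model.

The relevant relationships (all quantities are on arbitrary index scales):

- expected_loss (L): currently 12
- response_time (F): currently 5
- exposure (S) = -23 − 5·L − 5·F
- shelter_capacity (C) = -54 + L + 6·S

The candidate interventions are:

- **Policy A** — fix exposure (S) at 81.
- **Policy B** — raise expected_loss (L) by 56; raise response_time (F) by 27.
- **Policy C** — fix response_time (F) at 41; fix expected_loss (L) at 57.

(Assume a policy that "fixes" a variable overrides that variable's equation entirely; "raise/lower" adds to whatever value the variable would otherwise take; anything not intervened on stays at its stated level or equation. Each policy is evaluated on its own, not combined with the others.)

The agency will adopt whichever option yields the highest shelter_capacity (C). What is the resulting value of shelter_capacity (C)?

444

Policy A (S := 81):
  L = 12
  F = 5
  S = 81
  C = -54 + 12 + 6·81 = 444
Policy B (L + 56, F + 27):
  L = 12 + 56 = 68
  F = 5 + 27 = 32
  S = -23 − 5·68 − 5·32 = -523
  C = -54 + 68 + 6·(-523) = -3124
Policy C (F := 41, L := 57):
  L = 57
  F = 41
  S = -23 − 5·57 − 5·41 = -513
  C = -54 + 57 + 6·(-513) = -3075
Comparing — Policy A: C=444, Policy B: C=-3124, Policy C: C=-3075. Highest is 444 (Policy A).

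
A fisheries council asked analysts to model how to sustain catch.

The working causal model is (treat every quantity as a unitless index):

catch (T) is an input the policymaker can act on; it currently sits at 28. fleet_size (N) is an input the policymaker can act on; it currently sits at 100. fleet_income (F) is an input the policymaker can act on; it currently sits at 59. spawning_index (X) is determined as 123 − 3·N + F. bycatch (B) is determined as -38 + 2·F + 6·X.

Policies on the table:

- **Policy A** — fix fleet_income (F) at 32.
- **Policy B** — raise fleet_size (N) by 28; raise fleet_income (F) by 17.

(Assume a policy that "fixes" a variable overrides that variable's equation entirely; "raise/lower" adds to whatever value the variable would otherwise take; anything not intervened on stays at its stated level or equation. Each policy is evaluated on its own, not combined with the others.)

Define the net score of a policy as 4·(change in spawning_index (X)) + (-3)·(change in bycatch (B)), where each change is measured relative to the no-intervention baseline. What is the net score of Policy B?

Baseline:
  N = 100
  F = 59
  X = 123 − 3·100 + 59 = -118
  B = -38 + 2·59 + 6·(-118) = -628
Policy B (N + 28, F + 17):
  N = 100 + 28 = 128
  F = 59 + 17 = 76
  X = 123 − 3·128 + 76 = -185
  B = -38 + 2·76 + 6·(-185) = -996
ΔX = -185 − (-118) = -67; ΔB = -996 − (-628) = -368
Score = 4·(-67) + (-3)·(-368) = 836

836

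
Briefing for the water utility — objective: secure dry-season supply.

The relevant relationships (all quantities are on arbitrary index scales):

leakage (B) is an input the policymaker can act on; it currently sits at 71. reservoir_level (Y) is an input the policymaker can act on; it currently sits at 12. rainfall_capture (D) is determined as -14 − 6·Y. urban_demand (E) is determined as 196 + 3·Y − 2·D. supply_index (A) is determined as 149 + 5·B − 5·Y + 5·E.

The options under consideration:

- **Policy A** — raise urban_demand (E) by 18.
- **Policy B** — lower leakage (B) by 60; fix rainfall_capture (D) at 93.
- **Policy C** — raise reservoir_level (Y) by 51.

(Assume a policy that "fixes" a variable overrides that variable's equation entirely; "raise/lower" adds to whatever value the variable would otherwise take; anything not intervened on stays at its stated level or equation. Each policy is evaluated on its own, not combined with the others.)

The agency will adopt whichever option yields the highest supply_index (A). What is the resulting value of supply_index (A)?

Policy A (E + 18):
  B = 71
  Y = 12
  D = -14 − 6·12 = -86
  E = 196 + 3·12 − 2·(-86) (+18 from intervention) = 422
  A = 149 + 5·71 − 5·12 + 5·422 = 2554
Policy B (B − 60, D := 93):
  B = 71 − 60 = 11
  Y = 12
  D = 93
  E = 196 + 3·12 − 2·93 = 46
  A = 149 + 5·11 − 5·12 + 5·46 = 374
Policy C (Y + 51):
  B = 71
  Y = 12 + 51 = 63
  D = -14 − 6·63 = -392
  E = 196 + 3·63 − 2·(-392) = 1169
  A = 149 + 5·71 − 5·63 + 5·1169 = 6034
Comparing — Policy A: A=2554, Policy B: A=374, Policy C: A=6034. Highest is 6034 (Policy C).

6034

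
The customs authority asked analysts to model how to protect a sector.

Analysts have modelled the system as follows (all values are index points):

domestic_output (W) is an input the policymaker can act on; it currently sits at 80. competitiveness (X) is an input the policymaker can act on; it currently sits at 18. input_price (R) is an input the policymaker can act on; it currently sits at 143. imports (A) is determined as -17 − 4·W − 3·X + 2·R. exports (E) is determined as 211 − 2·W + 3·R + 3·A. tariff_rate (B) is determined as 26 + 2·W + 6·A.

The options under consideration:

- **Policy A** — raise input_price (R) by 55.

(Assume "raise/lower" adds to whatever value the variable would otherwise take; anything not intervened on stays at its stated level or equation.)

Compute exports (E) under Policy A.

660

Policy A (R + 55):
  W = 80
  X = 18
  R = 143 + 55 = 198
  A = -17 − 4·80 − 3·18 + 2·198 = 5
  E = 211 − 2·80 + 3·198 + 3·5 = 660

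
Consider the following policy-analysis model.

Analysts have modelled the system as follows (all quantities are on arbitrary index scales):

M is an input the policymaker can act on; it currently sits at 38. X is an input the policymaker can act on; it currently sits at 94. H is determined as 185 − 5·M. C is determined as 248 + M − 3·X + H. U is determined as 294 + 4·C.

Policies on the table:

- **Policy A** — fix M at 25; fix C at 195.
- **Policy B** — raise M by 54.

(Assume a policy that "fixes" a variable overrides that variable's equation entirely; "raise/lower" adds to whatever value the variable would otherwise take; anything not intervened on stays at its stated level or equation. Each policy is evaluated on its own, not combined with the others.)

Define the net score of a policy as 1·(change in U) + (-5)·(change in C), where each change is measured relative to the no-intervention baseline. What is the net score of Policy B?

Baseline:
  M = 38
  X = 94
  H = 185 − 5·38 = -5
  C = 248 + 38 − 3·94 + (-5) = -1
  U = 294 + 4·(-1) = 290
Policy B (M + 54):
  M = 38 + 54 = 92
  X = 94
  H = 185 − 5·92 = -275
  C = 248 + 92 − 3·94 + (-275) = -217
  U = 294 + 4·(-217) = -574
ΔU = -574 − 290 = -864; ΔC = -217 − (-1) = -216
Score = 1·(-864) + (-5)·(-216) = 216

216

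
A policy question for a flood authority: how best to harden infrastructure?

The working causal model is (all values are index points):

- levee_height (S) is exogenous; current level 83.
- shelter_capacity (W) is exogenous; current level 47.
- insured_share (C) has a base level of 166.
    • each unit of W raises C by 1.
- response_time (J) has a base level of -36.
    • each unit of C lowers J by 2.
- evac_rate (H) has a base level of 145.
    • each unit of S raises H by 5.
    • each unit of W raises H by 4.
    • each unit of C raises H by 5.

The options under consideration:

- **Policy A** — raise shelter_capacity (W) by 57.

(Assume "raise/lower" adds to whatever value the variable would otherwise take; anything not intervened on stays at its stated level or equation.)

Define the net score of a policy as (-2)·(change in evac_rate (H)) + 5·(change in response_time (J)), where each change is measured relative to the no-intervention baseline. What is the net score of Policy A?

-1596

Baseline:
  S = 83
  W = 47
  C = 166 + 47 = 213
  J = -36 − 2·213 = -462
  H = 145 + 5·83 + 4·47 + 5·213 = 1813
Policy A (W + 57):
  S = 83
  W = 47 + 57 = 104
  C = 166 + 104 = 270
  J = -36 − 2·270 = -576
  H = 145 + 5·83 + 4·104 + 5·270 = 2326
ΔH = 2326 − 1813 = 513; ΔJ = -576 − (-462) = -114
Score = (-2)·513 + 5·(-114) = -1596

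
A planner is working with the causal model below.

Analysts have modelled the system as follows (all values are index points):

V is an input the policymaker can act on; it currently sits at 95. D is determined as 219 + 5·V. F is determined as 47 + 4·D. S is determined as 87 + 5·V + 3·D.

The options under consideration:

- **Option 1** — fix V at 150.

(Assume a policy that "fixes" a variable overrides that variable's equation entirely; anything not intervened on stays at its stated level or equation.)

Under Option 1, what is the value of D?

969

Option 1 (V := 150):
  V = 150
  D = 219 + 5·150 = 969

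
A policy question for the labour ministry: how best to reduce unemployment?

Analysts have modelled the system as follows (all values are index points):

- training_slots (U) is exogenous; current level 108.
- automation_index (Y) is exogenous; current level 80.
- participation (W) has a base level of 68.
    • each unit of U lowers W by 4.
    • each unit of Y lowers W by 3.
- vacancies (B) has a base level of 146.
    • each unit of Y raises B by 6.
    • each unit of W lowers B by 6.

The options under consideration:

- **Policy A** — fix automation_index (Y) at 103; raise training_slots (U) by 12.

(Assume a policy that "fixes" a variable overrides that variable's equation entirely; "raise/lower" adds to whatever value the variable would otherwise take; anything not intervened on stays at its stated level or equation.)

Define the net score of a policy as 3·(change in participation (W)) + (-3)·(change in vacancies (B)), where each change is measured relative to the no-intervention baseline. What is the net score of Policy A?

-2871

Baseline:
  U = 108
  Y = 80
  W = 68 − 4·108 − 3·80 = -604
  B = 146 + 6·80 − 6·(-604) = 4250
Policy A (Y := 103, U + 12):
  U = 108 + 12 = 120
  Y = 103
  W = 68 − 4·120 − 3·103 = -721
  B = 146 + 6·103 − 6·(-721) = 5090
ΔW = -721 − (-604) = -117; ΔB = 5090 − 4250 = 840
Score = 3·(-117) + (-3)·840 = -2871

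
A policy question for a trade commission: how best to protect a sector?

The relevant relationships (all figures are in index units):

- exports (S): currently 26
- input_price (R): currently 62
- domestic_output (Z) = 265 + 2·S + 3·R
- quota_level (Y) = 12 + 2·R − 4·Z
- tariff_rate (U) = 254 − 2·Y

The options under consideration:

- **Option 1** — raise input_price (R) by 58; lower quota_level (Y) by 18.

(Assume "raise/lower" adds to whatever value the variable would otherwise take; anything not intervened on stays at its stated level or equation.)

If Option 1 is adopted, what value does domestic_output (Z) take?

Option 1 (R + 58, Y − 18):
  S = 26
  R = 62 + 58 = 120
  Z = 265 + 2·26 + 3·120 = 677

677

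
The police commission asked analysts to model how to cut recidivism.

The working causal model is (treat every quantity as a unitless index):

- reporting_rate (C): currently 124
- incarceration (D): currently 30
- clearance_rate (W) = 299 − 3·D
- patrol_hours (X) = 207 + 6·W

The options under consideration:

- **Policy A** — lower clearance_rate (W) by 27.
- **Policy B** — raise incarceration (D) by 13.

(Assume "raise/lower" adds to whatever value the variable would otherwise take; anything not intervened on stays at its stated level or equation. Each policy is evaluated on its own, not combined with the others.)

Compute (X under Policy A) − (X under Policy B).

Policy A (W − 27):
  D = 30
  W = 299 − 3·30 (−27 from intervention) = 182
  X = 207 + 6·182 = 1299
Policy B (D + 13):
  D = 30 + 13 = 43
  W = 299 − 3·43 = 170
  X = 207 + 6·170 = 1227
X: 1299 − 1227 = 72

72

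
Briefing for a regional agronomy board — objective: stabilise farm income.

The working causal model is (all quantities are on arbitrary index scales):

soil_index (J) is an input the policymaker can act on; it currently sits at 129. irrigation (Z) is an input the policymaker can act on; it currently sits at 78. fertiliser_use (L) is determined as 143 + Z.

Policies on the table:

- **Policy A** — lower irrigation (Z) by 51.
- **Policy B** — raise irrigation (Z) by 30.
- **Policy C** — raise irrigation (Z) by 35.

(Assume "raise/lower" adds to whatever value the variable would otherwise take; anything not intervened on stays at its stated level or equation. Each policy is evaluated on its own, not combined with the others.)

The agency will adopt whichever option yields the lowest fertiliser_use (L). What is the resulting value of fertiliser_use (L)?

170

Policy A (Z − 51):
  Z = 78 − 51 = 27
  L = 143 + 27 = 170
Policy B (Z + 30):
  Z = 78 + 30 = 108
  L = 143 + 108 = 251
Policy C (Z + 35):
  Z = 78 + 35 = 113
  L = 143 + 113 = 256
Comparing — Policy A: L=170, Policy B: L=251, Policy C: L=256. Lowest is 170 (Policy A).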